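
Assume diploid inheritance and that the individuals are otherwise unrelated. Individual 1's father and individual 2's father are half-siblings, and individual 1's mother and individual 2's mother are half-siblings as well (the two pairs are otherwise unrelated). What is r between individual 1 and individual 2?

0.125

Wright's path rule: contributions from independent ancestry routes add.
Individual 1 and individual 2 are related in two ways: half first cousins through their fathers (r = 1/16) and half first cousins through their mothers (r = 1/16).
r = 1/16 + 1/16 = 1/8 = 0.125.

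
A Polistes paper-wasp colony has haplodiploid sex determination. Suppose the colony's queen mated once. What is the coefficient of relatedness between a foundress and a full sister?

Haplodiploid full sisters inherit their father's entire haploid genome identically (contributing 1/2) and on average half of their mother's contribution (1/2 · 1/2 = 1/4); r = 1/2 + 1/4 = 3/4.

0.75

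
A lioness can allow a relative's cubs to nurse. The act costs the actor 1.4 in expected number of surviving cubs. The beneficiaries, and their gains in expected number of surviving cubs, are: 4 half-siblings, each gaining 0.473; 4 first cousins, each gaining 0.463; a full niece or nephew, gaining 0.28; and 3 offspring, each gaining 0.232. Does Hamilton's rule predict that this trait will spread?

No

Hamilton's rule: the trait is favored when the sum of r·B over every recipient exceeds the actor's cost C.
r to a half-sibling = 1/4 (half-sibs share one parent — one path of length 2: r = (1/2)^2 = 1/4).
r to a first cousin = 1/8 (first cousins share one grandparent pair — two paths of length 4: r = 2·(1/2)^4 = 1/8).
r to a full niece or nephew = 1/4 (full aunt/uncle↔niece/nephew: two paths of length 3 through the shared grandparent pair: r = 2·(1/2)^3 = 1/4).
r to an offspring = 1/2 (one parent–offspring link: r = (1/2)^1 = 1/2).
Summing one r·B term per recipient: 4·0.25·0.473 + 4·0.125·0.463 + 1·0.25·0.28 + 3·0.5·0.232 = 1.1225.
1.1225 < 1.4: the indirect benefit is less than the cost.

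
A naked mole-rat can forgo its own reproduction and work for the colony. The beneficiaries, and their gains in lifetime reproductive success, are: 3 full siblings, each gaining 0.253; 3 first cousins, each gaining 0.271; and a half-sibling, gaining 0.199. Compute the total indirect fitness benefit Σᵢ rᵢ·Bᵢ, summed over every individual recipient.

0.530875

r to a full sibling = 0.5 (full sibs share both parents — two paths of length 2: r = 2·(1/2)^2 = 1/2).
r to a first cousin = 0.125 (first cousins share one grandparent pair — two paths of length 4: r = 2·(1/2)^4 = 1/8).
r to a half-sibling = 1/4 (half-sibs share one parent — one path of length 2: r = (1/2)^2 = 1/4).
Summing one r·B term per recipient: 3·0.5·0.253 + 3·0.125·0.271 + 1·0.25·0.199 = 0.530875.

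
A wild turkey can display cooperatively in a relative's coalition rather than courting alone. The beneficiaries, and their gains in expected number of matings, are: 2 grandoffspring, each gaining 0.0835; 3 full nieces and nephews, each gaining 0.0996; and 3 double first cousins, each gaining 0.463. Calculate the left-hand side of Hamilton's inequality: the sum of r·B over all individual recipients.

0.4637

r to a grandoffspring = 0.25 (two parent–offspring links: r = (1/2)^2 = 1/4).
r to a full niece or nephew = 1/4 (full aunt/uncle↔niece/nephew: two paths of length 3 through the shared grandparent pair: r = 2·(1/2)^3 = 1/4).
r to a double first cousin = 0.25 (double first cousins share both grandparent pairs — four paths of length 4: r = 4·(1/2)^4 = 1/4).
Summing one r·B term per recipient: 2·0.25·0.0835 + 3·0.25·0.0996 + 3·0.25·0.463 = 0.4637.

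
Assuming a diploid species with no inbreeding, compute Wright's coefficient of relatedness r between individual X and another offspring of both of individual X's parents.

0.5

Each parent–offspring link contributes a factor of 1/2, and independent paths through distinct common ancestors add.
Full sibs share both parents — two paths of length 2: r = 2·(1/2)^2 = 1/2.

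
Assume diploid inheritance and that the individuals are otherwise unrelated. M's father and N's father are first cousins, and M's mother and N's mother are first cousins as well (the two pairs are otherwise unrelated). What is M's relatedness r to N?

0.0625

With two independent routes of shared ancestry, r is the sum of the two contributions.
M and N are related in two ways: second cousins through their fathers (r = 1/32) and second cousins through their mothers (r = 1/32).
r = 1/32 + 1/32 = 1/16 = 0.0625.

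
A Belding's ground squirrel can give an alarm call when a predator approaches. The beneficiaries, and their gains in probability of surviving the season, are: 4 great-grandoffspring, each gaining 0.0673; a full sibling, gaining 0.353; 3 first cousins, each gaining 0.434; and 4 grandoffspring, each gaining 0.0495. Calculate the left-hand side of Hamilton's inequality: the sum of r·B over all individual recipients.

0.4224

r to a great-grandoffspring = 0.125 (three parent–offspring links: r = (1/2)^3 = 1/8).
r to a full sibling = 0.5 (full sibs share both parents — two paths of length 2: r = 2·(1/2)^2 = 1/2).
r to a first cousin = 1/8 (first cousins share one grandparent pair — two paths of length 4: r = 2·(1/2)^4 = 1/8).
r to a grandoffspring = 0.25 (two parent–offspring links: r = (1/2)^2 = 1/4).
Summing one r·B term per recipient: 4·0.125·0.0673 + 1·0.5·0.353 + 3·0.125·0.434 + 4·0.25·0.0495 = 0.4224.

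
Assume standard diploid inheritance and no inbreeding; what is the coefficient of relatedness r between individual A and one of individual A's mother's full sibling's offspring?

Each parent–offspring link contributes a factor of 1/2, and independent paths through distinct common ancestors add.
First cousins share one grandparent pair — two paths of length 4: r = 2·(1/2)^4 = 1/8.

0.125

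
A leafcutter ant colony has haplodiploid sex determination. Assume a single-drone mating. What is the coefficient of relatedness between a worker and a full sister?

Haplodiploid full sisters inherit their father's entire haploid genome identically (contributing 1/2) and on average half of their mother's contribution (1/2 · 1/2 = 1/4); r = 1/2 + 1/4 = 3/4.

0.75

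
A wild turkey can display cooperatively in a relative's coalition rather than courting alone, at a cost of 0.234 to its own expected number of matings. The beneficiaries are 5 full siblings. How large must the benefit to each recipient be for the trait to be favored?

r to a full sibling = 0.5 (full sibs share both parents — two paths of length 2: r = 2·(1/2)^2 = 1/2).
Hamilton's rule with n recipients of equal r: n·r·B > C, so B > C/(n·r) = 0.234/(5·0.5) = 0.0936.

0.0936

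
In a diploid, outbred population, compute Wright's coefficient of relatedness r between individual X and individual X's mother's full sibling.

Each parent–offspring link contributes a factor of 1/2, and independent paths through distinct common ancestors add.
Full aunt/uncle↔niece/nephew: two paths of length 3 through the shared grandparent pair: r = 2·(1/2)^3 = 1/4.

0.25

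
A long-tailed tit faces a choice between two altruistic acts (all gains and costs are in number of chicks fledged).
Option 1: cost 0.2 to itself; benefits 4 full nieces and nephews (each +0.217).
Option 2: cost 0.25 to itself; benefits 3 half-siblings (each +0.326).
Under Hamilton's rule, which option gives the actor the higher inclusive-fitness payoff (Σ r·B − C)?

Option 1

Option 1: r to a full niece or nephew = 0.25.
Option 1: Σ r·B − C = (4·0.25·0.217) − 0.2 = 0.017.
Option 2: r to a half-sibling = 0.25.
Option 2: Σ r·B − C = (3·0.25·0.326) − 0.25 = -0.0055.
Option 1 has the higher net inclusive-fitness payoff.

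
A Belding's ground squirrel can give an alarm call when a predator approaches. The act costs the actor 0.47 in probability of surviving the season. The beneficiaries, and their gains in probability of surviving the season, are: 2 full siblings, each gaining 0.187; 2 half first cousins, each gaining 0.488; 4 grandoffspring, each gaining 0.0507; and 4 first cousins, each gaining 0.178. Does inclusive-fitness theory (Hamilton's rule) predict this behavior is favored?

Hamilton's rule: the trait is favored when the sum of r·B over every recipient exceeds the actor's cost C.
r to a full sibling = 0.5 (full sibs share both parents — two paths of length 2: r = 2·(1/2)^2 = 1/2).
r to a half first cousin = 0.0625 (half first cousins share one grandparent — one path of length 4: r = (1/2)^4 = 1/16).
r to a grandoffspring = 1/4 (two parent–offspring links: r = (1/2)^2 = 1/4).
r to a first cousin = 1/8 (first cousins share one grandparent pair — two paths of length 4: r = 2·(1/2)^4 = 1/8).
Summing one r·B term per recipient: 2·0.5·0.187 + 2·0.0625·0.488 + 4·0.25·0.0507 + 4·0.125·0.178 = 0.3877.
0.3877 < 0.47: the indirect benefit is less than the cost.

No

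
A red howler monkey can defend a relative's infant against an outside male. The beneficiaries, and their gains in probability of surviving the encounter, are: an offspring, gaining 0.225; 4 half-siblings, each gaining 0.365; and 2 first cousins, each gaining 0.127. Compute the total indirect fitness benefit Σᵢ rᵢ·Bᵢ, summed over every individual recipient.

0.50925

r to an offspring = 0.5 (one parent–offspring link: r = (1/2)^1 = 1/2).
r to a half-sibling = 1/4 (half-sibs share one parent — one path of length 2: r = (1/2)^2 = 1/4).
r to a first cousin = 0.125 (first cousins share one grandparent pair — two paths of length 4: r = 2·(1/2)^4 = 1/8).
Summing one r·B term per recipient: 1·0.5·0.225 + 4·0.25·0.365 + 2·0.125·0.127 = 0.50925.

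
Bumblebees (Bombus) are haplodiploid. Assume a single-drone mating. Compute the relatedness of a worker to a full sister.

0.75

Haplodiploid full sisters inherit their father's entire haploid genome identically (contributing 1/2) and on average half of their mother's contribution (1/2 · 1/2 = 1/4); r = 1/2 + 1/4 = 3/4.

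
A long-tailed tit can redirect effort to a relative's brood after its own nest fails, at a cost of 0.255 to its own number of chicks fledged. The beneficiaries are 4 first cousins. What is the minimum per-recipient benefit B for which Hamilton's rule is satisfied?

r to a first cousin = 0.125 (first cousins share one grandparent pair — two paths of length 4: r = 2·(1/2)^4 = 1/8).
Hamilton's rule with n recipients of equal r: n·r·B > C, so B > C/(n·r) = 0.255/(4·0.125) = 0.51.

0.51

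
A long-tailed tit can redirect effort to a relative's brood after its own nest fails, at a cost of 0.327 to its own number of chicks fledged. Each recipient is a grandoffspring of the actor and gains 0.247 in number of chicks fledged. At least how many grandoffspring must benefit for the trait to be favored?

r to a grandoffspring = 0.25 (two parent–offspring links: r = (1/2)^2 = 1/4).
Hamilton's rule: n·r·B > C  ⇒  n > C/(r·B) = 0.327/(0.25·0.247) = 5.296.
The smallest integer exceeding 5.296 is 6.

6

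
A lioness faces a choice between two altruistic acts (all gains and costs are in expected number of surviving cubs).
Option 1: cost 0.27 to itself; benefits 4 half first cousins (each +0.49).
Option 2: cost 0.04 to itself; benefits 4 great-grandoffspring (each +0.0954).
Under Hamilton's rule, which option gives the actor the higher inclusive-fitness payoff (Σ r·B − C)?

Option 1: r to a half first cousin = 0.0625.
Option 1: Σ r·B − C = (4·0.0625·0.49) − 0.27 = -0.1475.
Option 2: r to a great-grandoffspring = 0.125.
Option 2: Σ r·B − C = (4·0.125·0.0954) − 0.04 = 0.0077.
Option 2 has the higher net inclusive-fitness payoff.

Option 2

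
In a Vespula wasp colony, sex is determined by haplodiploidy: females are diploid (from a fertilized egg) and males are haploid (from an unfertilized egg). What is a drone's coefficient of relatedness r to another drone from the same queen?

0.5

Haploid brothers each carry a random half of the queen's diploid genome, so on average they share half: r = 1/2.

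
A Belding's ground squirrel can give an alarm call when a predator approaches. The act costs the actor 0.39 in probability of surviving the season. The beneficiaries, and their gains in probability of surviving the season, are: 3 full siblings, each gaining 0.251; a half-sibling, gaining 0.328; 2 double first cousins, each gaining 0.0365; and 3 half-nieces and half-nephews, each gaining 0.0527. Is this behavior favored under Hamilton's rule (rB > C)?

Yes

Hamilton's rule: the trait is favored when the sum of r·B over every recipient exceeds the actor's cost C.
r to a full sibling = 0.5 (full sibs share both parents — two paths of length 2: r = 2·(1/2)^2 = 1/2).
r to a half-sibling = 1/4 (half-sibs share one parent — one path of length 2: r = (1/2)^2 = 1/4).
r to a double first cousin = 0.25 (double first cousins share both grandparent pairs — four paths of length 4: r = 4·(1/2)^4 = 1/4).
r to a half-niece or half-nephew = 1/8 (half-aunt/uncle↔niece/nephew: one path of length 3: r = (1/2)^3 = 1/8).
Summing one r·B term per recipient: 3·0.5·0.251 + 1·0.25·0.328 + 2·0.25·0.0365 + 3·0.125·0.0527 = 0.4965125.
0.4965125 > 0.39: the indirect benefit exceeds the cost.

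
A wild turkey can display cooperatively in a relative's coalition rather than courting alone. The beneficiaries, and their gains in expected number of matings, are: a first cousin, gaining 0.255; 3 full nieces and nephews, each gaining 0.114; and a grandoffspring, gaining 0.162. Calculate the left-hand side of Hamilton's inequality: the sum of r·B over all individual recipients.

r to a first cousin = 1/8 (first cousins share one grandparent pair — two paths of length 4: r = 2·(1/2)^4 = 1/8).
r to a full niece or nephew = 1/4 (full aunt/uncle↔niece/nephew: two paths of length 3 through the shared grandparent pair: r = 2·(1/2)^3 = 1/4).
r to a grandoffspring = 1/4 (two parent–offspring links: r = (1/2)^2 = 1/4).
Summing one r·B term per recipient: 1·0.125·0.255 + 3·0.25·0.114 + 1·0.25·0.162 = 0.157875.

0.157875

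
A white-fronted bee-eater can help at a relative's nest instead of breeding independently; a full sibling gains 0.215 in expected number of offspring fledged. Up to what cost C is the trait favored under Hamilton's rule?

r to a full sibling = 1/2 (full sibs share both parents — two paths of length 2: r = 2·(1/2)^2 = 1/2).
Hamilton's rule: n·r·B > C, so the trait is favored while C < n·r·B = 1·0.5·0.215 = 0.1075.

0.1075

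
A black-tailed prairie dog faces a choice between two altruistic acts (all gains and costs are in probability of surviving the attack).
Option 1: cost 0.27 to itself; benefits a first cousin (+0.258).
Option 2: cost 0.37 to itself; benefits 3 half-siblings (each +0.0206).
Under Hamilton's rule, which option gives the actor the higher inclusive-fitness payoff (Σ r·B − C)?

Option 1

Option 1: r to a first cousin = 0.125.
Option 1: Σ r·B − C = (1·0.125·0.258) − 0.27 = -0.23775.
Option 2: r to a half-sibling = 0.25.
Option 2: Σ r·B − C = (3·0.25·0.0206) − 0.37 = -0.35455.
Option 1 has the higher net inclusive-fitness payoff.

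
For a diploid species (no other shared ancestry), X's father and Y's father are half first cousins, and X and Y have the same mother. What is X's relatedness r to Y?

0.265625

Wright's path rule: contributions from independent ancestry routes add.
X and Y are related in two ways: half second cousins through their fathers (r = 1/64) and half-sibs through their shared mother (r = 1/4).
r = 1/64 + 1/4 = 0.265625.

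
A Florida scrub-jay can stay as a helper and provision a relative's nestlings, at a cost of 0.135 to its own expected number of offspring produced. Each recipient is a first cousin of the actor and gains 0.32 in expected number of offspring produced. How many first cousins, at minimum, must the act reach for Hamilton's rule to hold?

r to a first cousin = 1/8 (first cousins share one grandparent pair — two paths of length 4: r = 2·(1/2)^4 = 1/8).
Hamilton's rule: n·r·B > C  ⇒  n > C/(r·B) = 0.135/(0.125·0.32) = 3.375.
The smallest integer exceeding 3.375 is 4.

4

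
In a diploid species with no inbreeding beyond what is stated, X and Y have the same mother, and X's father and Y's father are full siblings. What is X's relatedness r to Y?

0.375

Wright's path rule: contributions from independent ancestry routes add.
X and Y are related in two ways: half-sibs through their shared mother (r = 1/4) and first cousins through their fathers (r = 1/8).
r = 1/4 + 1/8 = 0.375.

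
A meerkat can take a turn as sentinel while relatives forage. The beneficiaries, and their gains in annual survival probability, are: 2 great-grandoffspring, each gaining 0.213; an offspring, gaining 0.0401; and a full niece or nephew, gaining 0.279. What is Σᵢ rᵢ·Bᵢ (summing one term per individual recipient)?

0.14305

r to a great-grandoffspring = 1/8 (three parent–offspring links: r = (1/2)^3 = 1/8).
r to an offspring = 0.5 (one parent–offspring link: r = (1/2)^1 = 1/2).
r to a full niece or nephew = 1/4 (full aunt/uncle↔niece/nephew: two paths of length 3 through the shared grandparent pair: r = 2·(1/2)^3 = 1/4).
Summing one r·B term per recipient: 2·0.125·0.213 + 1·0.5·0.0401 + 1·0.25·0.279 = 0.14305.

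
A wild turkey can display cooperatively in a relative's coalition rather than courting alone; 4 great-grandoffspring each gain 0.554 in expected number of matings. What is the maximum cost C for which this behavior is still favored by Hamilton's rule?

0.277

r to a great-grandoffspring = 1/8 (three parent–offspring links: r = (1/2)^3 = 1/8).
Hamilton's rule: n·r·B > C, so the trait is favored while C < n·r·B = 4·0.125·0.554 = 0.277.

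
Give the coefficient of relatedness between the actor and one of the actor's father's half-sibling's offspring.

Each parent–offspring link contributes a factor of 1/2, and independent paths through distinct common ancestors add.
Half first cousins share one grandparent — one path of length 4: r = (1/2)^4 = 1/16.

0.0625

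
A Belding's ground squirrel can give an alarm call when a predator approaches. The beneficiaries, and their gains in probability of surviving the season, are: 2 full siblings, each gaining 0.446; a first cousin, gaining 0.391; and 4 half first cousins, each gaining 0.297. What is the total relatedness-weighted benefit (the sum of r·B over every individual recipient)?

r to a full sibling = 0.5 (full sibs share both parents — two paths of length 2: r = 2·(1/2)^2 = 1/2).
r to a first cousin = 1/8 (first cousins share one grandparent pair — two paths of length 4: r = 2·(1/2)^4 = 1/8).
r to a half first cousin = 0.0625 (half first cousins share one grandparent — one path of length 4: r = (1/2)^4 = 1/16).
Summing one r·B term per recipient: 2·0.5·0.446 + 1·0.125·0.391 + 4·0.0625·0.297 = 0.569125.

0.569125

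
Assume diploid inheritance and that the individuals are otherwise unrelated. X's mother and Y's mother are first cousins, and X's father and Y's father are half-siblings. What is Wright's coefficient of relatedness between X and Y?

With two independent routes of shared ancestry, r is the sum of the two contributions.
X and Y are related in two ways: second cousins through their mothers (r = 1/32) and half first cousins through their fathers (r = 1/16).
r = 1/32 + 1/16 = 0.09375.

0.09375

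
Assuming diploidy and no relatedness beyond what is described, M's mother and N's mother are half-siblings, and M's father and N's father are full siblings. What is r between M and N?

0.1875

Relatedness sums over independent paths through distinct common ancestors.
M and N are related in two ways: half first cousins through their mothers (r = 1/16) and first cousins through their fathers (r = 1/8).
r = 1/16 + 1/8 = 0.1875.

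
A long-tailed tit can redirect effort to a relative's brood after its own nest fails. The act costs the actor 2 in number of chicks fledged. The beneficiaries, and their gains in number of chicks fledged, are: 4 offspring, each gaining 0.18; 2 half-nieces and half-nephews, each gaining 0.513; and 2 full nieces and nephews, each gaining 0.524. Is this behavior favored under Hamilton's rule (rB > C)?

Hamilton's rule: the trait is favored when the sum of r·B over every recipient exceeds the actor's cost C.
r to an offspring = 1/2 (one parent–offspring link: r = (1/2)^1 = 1/2).
r to a half-niece or half-nephew = 0.125 (half-aunt/uncle↔niece/nephew: one path of length 3: r = (1/2)^3 = 1/8).
r to a full niece or nephew = 0.25 (full aunt/uncle↔niece/nephew: two paths of length 3 through the shared grandparent pair: r = 2·(1/2)^3 = 1/4).
Summing one r·B term per recipient: 4·0.5·0.18 + 2·0.125·0.513 + 2·0.25·0.524 = 0.75025.
0.75025 < 2: the indirect benefit is less than the cost.

No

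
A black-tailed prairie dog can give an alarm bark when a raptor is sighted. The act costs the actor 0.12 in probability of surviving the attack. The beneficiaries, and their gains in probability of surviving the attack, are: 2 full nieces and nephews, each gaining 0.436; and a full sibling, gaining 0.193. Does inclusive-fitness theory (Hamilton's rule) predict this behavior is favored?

Yes

Hamilton's rule: the trait is favored when the sum of r·B over every recipient exceeds the actor's cost C.
r to a full niece or nephew = 0.25 (full aunt/uncle↔niece/nephew: two paths of length 3 through the shared grandparent pair: r = 2·(1/2)^3 = 1/4).
r to a full sibling = 1/2 (full sibs share both parents — two paths of length 2: r = 2·(1/2)^2 = 1/2).
Summing one r·B term per recipient: 2·0.25·0.436 + 1·0.5·0.193 = 0.3145.
0.3145 > 0.12: the indirect benefit exceeds the cost.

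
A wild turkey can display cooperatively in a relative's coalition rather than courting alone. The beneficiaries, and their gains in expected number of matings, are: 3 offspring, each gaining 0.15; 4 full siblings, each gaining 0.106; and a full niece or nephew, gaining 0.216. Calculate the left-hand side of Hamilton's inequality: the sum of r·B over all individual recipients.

r to an offspring = 0.5 (one parent–offspring link: r = (1/2)^1 = 1/2).
r to a full sibling = 0.5 (full sibs share both parents — two paths of length 2: r = 2·(1/2)^2 = 1/2).
r to a full niece or nephew = 0.25 (full aunt/uncle↔niece/nephew: two paths of length 3 through the shared grandparent pair: r = 2·(1/2)^3 = 1/4).
Summing one r·B term per recipient: 3·0.5·0.15 + 4·0.5·0.106 + 1·0.25·0.216 = 0.491.

0.491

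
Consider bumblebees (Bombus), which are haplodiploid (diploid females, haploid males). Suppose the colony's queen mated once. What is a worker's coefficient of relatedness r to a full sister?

0.75

Haplodiploid full sisters inherit their father's entire haploid genome identically (contributing 1/2) and on average half of their mother's contribution (1/2 · 1/2 = 1/4); r = 1/2 + 1/4 = 3/4.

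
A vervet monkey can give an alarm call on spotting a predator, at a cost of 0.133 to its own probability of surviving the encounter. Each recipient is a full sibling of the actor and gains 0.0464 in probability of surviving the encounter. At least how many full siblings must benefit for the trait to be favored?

r to a full sibling = 1/2 (full sibs share both parents — two paths of length 2: r = 2·(1/2)^2 = 1/2).
Hamilton's rule: n·r·B > C  ⇒  n > C/(r·B) = 0.133/(0.5·0.0464) = 5.733.
The smallest integer exceeding 5.733 is 6.

6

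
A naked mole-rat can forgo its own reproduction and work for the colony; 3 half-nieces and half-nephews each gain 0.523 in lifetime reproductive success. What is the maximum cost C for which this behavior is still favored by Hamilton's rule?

r to a half-niece or half-nephew = 0.125 (half-aunt/uncle↔niece/nephew: one path of length 3: r = (1/2)^3 = 1/8).
Hamilton's rule: n·r·B > C, so the trait is favored while C < n·r·B = 3·0.125·0.523 = 0.196125.

0.196125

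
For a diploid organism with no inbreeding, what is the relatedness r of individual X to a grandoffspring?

0.25

Each parent–offspring link contributes a factor of 1/2, and independent paths through distinct common ancestors add.
Two parent–offspring links: r = (1/2)^2 = 1/4.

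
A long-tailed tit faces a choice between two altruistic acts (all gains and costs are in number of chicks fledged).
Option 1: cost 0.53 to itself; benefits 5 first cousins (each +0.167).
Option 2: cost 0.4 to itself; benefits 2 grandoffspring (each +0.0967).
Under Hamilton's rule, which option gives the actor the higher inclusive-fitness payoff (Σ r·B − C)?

Option 2

Option 1: r to a first cousin = 0.125.
Option 1: Σ r·B − C = (5·0.125·0.167) − 0.53 = -0.425625.
Option 2: r to a grandoffspring = 0.25.
Option 2: Σ r·B − C = (2·0.25·0.0967) − 0.4 = -0.35165.
Option 2 has the higher net inclusive-fitness payoff.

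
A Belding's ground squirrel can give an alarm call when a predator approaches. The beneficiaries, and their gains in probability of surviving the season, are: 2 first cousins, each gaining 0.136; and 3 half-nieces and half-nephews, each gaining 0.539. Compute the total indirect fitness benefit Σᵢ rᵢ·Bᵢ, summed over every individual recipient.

r to a first cousin = 1/8 (first cousins share one grandparent pair — two paths of length 4: r = 2·(1/2)^4 = 1/8).
r to a half-niece or half-nephew = 1/8 (half-aunt/uncle↔niece/nephew: one path of length 3: r = (1/2)^3 = 1/8).
Summing one r·B term per recipient: 2·0.125·0.136 + 3·0.125·0.539 = 0.236125.

0.236125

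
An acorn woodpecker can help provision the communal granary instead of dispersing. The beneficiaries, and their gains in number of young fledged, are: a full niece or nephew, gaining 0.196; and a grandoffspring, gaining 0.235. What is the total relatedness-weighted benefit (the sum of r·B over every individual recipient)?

0.10775

r to a full niece or nephew = 1/4 (full aunt/uncle↔niece/nephew: two paths of length 3 through the shared grandparent pair: r = 2·(1/2)^3 = 1/4).
r to a grandoffspring = 1/4 (two parent–offspring links: r = (1/2)^2 = 1/4).
Summing one r·B term per recipient: 1·0.25·0.196 + 1·0.25·0.235 = 0.10775.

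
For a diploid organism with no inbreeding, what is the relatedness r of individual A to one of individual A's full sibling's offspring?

0.25

Each parent–offspring link contributes a factor of 1/2, and independent paths through distinct common ancestors add.
Full aunt/uncle↔niece/nephew: two paths of length 3 through the shared grandparent pair: r = 2·(1/2)^3 = 1/4.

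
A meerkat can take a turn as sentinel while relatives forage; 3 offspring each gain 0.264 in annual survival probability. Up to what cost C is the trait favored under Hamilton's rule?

0.396

r to an offspring = 1/2 (one parent–offspring link: r = (1/2)^1 = 1/2).
Hamilton's rule: n·r·B > C, so the trait is favored while C < n·r·B = 3·0.5·0.264 = 0.396.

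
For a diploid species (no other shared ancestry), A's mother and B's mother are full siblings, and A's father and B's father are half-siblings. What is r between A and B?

With two independent routes of shared ancestry, r is the sum of the two contributions.
A and B are related in two ways: first cousins through their mothers (r = 1/8) and half first cousins through their fathers (r = 1/16).
r = 1/8 + 1/16 = 0.1875.

0.1875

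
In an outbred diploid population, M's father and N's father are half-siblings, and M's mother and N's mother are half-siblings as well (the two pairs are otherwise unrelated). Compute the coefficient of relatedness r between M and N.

Wright's path rule: contributions from independent ancestry routes add.
M and N are related in two ways: half first cousins through their fathers (r = 1/16) and half first cousins through their mothers (r = 1/16).
r = 1/16 + 1/16 = 0.125.

0.125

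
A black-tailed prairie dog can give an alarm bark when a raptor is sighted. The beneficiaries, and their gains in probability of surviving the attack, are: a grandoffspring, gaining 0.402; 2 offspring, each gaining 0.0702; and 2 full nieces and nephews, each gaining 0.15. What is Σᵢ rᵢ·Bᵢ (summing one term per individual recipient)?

0.2457

r to a grandoffspring = 1/4 (two parent–offspring links: r = (1/2)^2 = 1/4).
r to an offspring = 0.5 (one parent–offspring link: r = (1/2)^1 = 1/2).
r to a full niece or nephew = 1/4 (full aunt/uncle↔niece/nephew: two paths of length 3 through the shared grandparent pair: r = 2·(1/2)^3 = 1/4).
Summing one r·B term per recipient: 1·0.25·0.402 + 2·0.5·0.0702 + 2·0.25·0.15 = 0.2457.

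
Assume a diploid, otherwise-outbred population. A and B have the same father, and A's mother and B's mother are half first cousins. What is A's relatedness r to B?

With two independent routes of shared ancestry, r is the sum of the two contributions.
A and B are related in two ways: half-sibs through their shared father (r = 1/4) and half second cousins through their mothers (r = 1/64).
r = 1/4 + 1/64 = 0.265625.

0.265625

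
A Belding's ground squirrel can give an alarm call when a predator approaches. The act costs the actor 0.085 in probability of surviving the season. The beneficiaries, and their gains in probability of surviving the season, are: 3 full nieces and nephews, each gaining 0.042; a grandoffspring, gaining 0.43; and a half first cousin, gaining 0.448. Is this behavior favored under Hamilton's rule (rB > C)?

Hamilton's rule: the trait is favored when the sum of r·B over every recipient exceeds the actor's cost C.
r to a full niece or nephew = 0.25 (full aunt/uncle↔niece/nephew: two paths of length 3 through the shared grandparent pair: r = 2·(1/2)^3 = 1/4).
r to a grandoffspring = 0.25 (two parent–offspring links: r = (1/2)^2 = 1/4).
r to a half first cousin = 0.0625 (half first cousins share one grandparent — one path of length 4: r = (1/2)^4 = 1/16).
Summing one r·B term per recipient: 3·0.25·0.042 + 1·0.25·0.43 + 1·0.0625·0.448 = 0.167.
0.167 > 0.085: the indirect benefit exceeds the cost.

Yes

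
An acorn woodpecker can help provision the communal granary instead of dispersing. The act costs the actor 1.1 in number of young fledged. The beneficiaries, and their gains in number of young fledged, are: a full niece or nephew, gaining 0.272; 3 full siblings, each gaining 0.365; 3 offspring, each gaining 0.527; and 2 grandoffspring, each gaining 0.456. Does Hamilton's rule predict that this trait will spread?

Hamilton's rule: the trait is favored when the sum of r·B over every recipient exceeds the actor's cost C.
r to a full niece or nephew = 1/4 (full aunt/uncle↔niece/nephew: two paths of length 3 through the shared grandparent pair: r = 2·(1/2)^3 = 1/4).
r to a full sibling = 1/2 (full sibs share both parents — two paths of length 2: r = 2·(1/2)^2 = 1/2).
r to an offspring = 1/2 (one parent–offspring link: r = (1/2)^1 = 1/2).
r to a grandoffspring = 0.25 (two parent–offspring links: r = (1/2)^2 = 1/4).
Summing one r·B term per recipient: 1·0.25·0.272 + 3·0.5·0.365 + 3·0.5·0.527 + 2·0.25·0.456 = 1.634.
1.634 > 1.1: the indirect benefit exceeds the cost.

Yes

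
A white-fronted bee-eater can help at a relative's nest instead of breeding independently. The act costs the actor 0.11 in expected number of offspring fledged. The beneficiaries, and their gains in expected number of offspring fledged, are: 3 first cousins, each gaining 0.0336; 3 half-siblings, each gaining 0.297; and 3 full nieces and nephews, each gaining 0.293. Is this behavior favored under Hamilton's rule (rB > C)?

Yes

Hamilton's rule: the trait is favored when the sum of r·B over every recipient exceeds the actor's cost C.
r to a first cousin = 0.125 (first cousins share one grandparent pair — two paths of length 4: r = 2·(1/2)^4 = 1/8).
r to a half-sibling = 0.25 (half-sibs share one parent — one path of length 2: r = (1/2)^2 = 1/4).
r to a full niece or nephew = 1/4 (full aunt/uncle↔niece/nephew: two paths of length 3 through the shared grandparent pair: r = 2·(1/2)^3 = 1/4).
Summing one r·B term per recipient: 3·0.125·0.0336 + 3·0.25·0.297 + 3·0.25·0.293 = 0.4551.
0.4551 > 0.11: the indirect benefit exceeds the cost.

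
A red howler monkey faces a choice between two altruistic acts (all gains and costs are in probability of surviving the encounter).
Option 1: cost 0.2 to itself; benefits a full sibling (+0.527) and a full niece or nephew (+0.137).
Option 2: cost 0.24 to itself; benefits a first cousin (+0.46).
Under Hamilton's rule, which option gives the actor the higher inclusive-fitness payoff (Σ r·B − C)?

Option 1

Option 1: r to a full sibling = 0.5.
Option 1: r to a full niece or nephew = 0.25.
Option 1: Σ r·B − C = (1·0.5·0.527 + 1·0.25·0.137) − 0.2 = 0.09775.
Option 2: r to a first cousin = 0.125.
Option 2: Σ r·B − C = (1·0.125·0.46) − 0.24 = -0.1825.
Option 1 has the higher net inclusive-fitness payoff.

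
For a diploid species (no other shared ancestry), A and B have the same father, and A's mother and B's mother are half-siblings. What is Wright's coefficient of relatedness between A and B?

0.3125

With two independent routes of shared ancestry, r is the sum of the two contributions.
A and B are related in two ways: half-sibs through their shared father (r = 1/4) and half first cousins through their mothers (r = 1/16).
r = 1/4 + 1/16 = 5/16 = 0.3125.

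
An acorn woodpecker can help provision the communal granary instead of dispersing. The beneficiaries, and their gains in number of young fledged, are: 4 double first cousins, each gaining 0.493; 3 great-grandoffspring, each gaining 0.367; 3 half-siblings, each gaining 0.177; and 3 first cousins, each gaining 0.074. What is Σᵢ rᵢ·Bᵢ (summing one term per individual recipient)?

0.791125

r to a double first cousin = 0.25 (double first cousins share both grandparent pairs — four paths of length 4: r = 4·(1/2)^4 = 1/4).
r to a great-grandoffspring = 1/8 (three parent–offspring links: r = (1/2)^3 = 1/8).
r to a half-sibling = 0.25 (half-sibs share one parent — one path of length 2: r = (1/2)^2 = 1/4).
r to a first cousin = 0.125 (first cousins share one grandparent pair — two paths of length 4: r = 2·(1/2)^4 = 1/8).
Summing one r·B term per recipient: 4·0.25·0.493 + 3·0.125·0.367 + 3·0.25·0.177 + 3·0.125·0.074 = 0.791125.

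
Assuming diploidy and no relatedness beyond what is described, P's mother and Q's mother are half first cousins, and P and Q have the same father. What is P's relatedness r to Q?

0.265625

Wright's path rule: contributions from independent ancestry routes add.
P and Q are related in two ways: half second cousins through their mothers (r = 1/64) and half-sibs through their shared father (r = 1/4).
r = 1/64 + 1/4 = 0.265625.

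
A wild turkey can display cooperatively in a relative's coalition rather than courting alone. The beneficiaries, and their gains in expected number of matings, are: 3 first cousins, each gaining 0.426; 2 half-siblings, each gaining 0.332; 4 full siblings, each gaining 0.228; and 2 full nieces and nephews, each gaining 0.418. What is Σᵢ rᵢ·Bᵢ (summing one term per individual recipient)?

r to a first cousin = 0.125 (first cousins share one grandparent pair — two paths of length 4: r = 2·(1/2)^4 = 1/8).
r to a half-sibling = 0.25 (half-sibs share one parent — one path of length 2: r = (1/2)^2 = 1/4).
r to a full sibling = 0.5 (full sibs share both parents — two paths of length 2: r = 2·(1/2)^2 = 1/2).
r to a full niece or nephew = 1/4 (full aunt/uncle↔niece/nephew: two paths of length 3 through the shared grandparent pair: r = 2·(1/2)^3 = 1/4).
Summing one r·B term per recipient: 3·0.125·0.426 + 2·0.25·0.332 + 4·0.5·0.228 + 2·0.25·0.418 = 0.99075.

0.99075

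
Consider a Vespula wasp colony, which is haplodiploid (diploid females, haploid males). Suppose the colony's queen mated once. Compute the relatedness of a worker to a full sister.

0.75

Haplodiploid full sisters inherit their father's entire haploid genome identically (contributing 1/2) and on average half of their mother's contribution (1/2 · 1/2 = 1/4); r = 1/2 + 1/4 = 3/4.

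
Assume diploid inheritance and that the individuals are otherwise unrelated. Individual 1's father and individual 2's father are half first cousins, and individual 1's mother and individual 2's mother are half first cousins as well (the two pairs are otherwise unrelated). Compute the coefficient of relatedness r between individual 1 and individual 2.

Relatedness sums over independent paths through distinct common ancestors.
Individual 1 and individual 2 are related in two ways: half second cousins through their fathers (r = 1/64) and half second cousins through their mothers (r = 1/64).
r = 1/64 + 1/64 = 0.03125.

0.03125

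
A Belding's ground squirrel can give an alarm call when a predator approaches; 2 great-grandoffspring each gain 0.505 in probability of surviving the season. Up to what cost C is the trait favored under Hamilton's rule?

r to a great-grandoffspring = 0.125 (three parent–offspring links: r = (1/2)^3 = 1/8).
Hamilton's rule: n·r·B > C, so the trait is favored while C < n·r·B = 2·0.125·0.505 = 0.12625.

0.12625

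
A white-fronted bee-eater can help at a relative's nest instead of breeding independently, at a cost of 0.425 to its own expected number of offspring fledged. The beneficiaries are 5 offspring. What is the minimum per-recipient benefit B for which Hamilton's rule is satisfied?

r to an offspring = 1/2 (one parent–offspring link: r = (1/2)^1 = 1/2).
Hamilton's rule with n recipients of equal r: n·r·B > C, so B > C/(n·r) = 0.425/(5·0.5) = 0.17.

0.17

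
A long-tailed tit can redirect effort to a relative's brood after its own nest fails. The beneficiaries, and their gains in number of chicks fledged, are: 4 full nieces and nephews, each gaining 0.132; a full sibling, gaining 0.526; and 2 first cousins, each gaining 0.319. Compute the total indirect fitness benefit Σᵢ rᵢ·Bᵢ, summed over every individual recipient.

r to a full niece or nephew = 0.25 (full aunt/uncle↔niece/nephew: two paths of length 3 through the shared grandparent pair: r = 2·(1/2)^3 = 1/4).
r to a full sibling = 1/2 (full sibs share both parents — two paths of length 2: r = 2·(1/2)^2 = 1/2).
r to a first cousin = 1/8 (first cousins share one grandparent pair — two paths of length 4: r = 2·(1/2)^4 = 1/8).
Summing one r·B term per recipient: 4·0.25·0.132 + 1·0.5·0.526 + 2·0.125·0.319 = 0.47475.

0.47475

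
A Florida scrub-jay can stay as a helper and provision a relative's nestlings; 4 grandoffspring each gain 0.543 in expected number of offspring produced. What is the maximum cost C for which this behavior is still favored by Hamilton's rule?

0.543

r to a grandoffspring = 1/4 (two parent–offspring links: r = (1/2)^2 = 1/4).
Hamilton's rule: n·r·B > C, so the trait is favored while C < n·r·B = 4·0.25·0.543 = 0.543.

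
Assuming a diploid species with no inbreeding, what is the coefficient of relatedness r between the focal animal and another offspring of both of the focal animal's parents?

0.5

Each parent–offspring link contributes a factor of 1/2, and independent paths through distinct common ancestors add.
Full sibs share both parents — two paths of length 2: r = 2·(1/2)^2 = 1/2.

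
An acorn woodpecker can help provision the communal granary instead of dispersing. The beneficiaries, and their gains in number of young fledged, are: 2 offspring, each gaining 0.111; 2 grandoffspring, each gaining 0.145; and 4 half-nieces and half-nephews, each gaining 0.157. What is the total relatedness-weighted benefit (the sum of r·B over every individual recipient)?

0.262

r to an offspring = 1/2 (one parent–offspring link: r = (1/2)^1 = 1/2).
r to a grandoffspring = 0.25 (two parent–offspring links: r = (1/2)^2 = 1/4).
r to a half-niece or half-nephew = 1/8 (half-aunt/uncle↔niece/nephew: one path of length 3: r = (1/2)^3 = 1/8).
Summing one r·B term per recipient: 2·0.5·0.111 + 2·0.25·0.145 + 4·0.125·0.157 = 0.262.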